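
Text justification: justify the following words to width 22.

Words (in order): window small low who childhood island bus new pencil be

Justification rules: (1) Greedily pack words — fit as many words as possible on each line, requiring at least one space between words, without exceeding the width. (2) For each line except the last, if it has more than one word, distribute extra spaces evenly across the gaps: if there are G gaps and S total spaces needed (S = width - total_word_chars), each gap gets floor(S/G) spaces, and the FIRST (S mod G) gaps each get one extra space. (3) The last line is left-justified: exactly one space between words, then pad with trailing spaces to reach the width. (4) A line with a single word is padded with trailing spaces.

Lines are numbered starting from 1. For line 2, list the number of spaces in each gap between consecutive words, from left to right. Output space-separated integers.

Line 1: ['window', 'small', 'low', 'who'] (min_width=20, slack=2)
Line 2: ['childhood', 'island', 'bus'] (min_width=20, slack=2)
Line 3: ['new', 'pencil', 'be'] (min_width=13, slack=9)

Answer: 2 2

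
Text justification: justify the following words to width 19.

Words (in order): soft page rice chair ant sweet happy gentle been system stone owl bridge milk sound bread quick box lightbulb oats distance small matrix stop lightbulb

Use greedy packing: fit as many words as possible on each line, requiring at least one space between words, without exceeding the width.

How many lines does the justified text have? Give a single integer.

Line 1: ['soft', 'page', 'rice'] (min_width=14, slack=5)
Line 2: ['chair', 'ant', 'sweet'] (min_width=15, slack=4)
Line 3: ['happy', 'gentle', 'been'] (min_width=17, slack=2)
Line 4: ['system', 'stone', 'owl'] (min_width=16, slack=3)
Line 5: ['bridge', 'milk', 'sound'] (min_width=17, slack=2)
Line 6: ['bread', 'quick', 'box'] (min_width=15, slack=4)
Line 7: ['lightbulb', 'oats'] (min_width=14, slack=5)
Line 8: ['distance', 'small'] (min_width=14, slack=5)
Line 9: ['matrix', 'stop'] (min_width=11, slack=8)
Line 10: ['lightbulb'] (min_width=9, slack=10)
Total lines: 10

Answer: 10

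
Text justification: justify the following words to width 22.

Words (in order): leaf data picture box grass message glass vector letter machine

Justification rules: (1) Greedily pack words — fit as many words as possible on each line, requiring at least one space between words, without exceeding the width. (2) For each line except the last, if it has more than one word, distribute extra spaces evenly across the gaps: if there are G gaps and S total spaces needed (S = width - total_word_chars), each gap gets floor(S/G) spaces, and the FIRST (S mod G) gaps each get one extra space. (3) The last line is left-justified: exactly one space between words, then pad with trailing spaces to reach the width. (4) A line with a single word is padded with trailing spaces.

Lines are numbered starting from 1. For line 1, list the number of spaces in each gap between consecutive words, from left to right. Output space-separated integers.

Answer: 2 1 1

Derivation:
Line 1: ['leaf', 'data', 'picture', 'box'] (min_width=21, slack=1)
Line 2: ['grass', 'message', 'glass'] (min_width=19, slack=3)
Line 3: ['vector', 'letter', 'machine'] (min_width=21, slack=1)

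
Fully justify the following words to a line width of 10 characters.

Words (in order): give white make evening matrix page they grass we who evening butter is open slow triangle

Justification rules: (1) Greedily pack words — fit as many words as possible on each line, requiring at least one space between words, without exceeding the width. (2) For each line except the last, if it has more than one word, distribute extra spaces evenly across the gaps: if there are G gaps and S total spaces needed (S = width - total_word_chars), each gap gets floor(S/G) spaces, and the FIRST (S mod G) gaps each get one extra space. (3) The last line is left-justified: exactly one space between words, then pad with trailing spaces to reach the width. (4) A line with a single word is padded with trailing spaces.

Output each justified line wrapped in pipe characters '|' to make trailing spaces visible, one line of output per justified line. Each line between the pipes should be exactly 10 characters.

Answer: |give white|
|make      |
|evening   |
|matrix    |
|page  they|
|grass   we|
|who       |
|evening   |
|butter  is|
|open  slow|
|triangle  |

Derivation:
Line 1: ['give', 'white'] (min_width=10, slack=0)
Line 2: ['make'] (min_width=4, slack=6)
Line 3: ['evening'] (min_width=7, slack=3)
Line 4: ['matrix'] (min_width=6, slack=4)
Line 5: ['page', 'they'] (min_width=9, slack=1)
Line 6: ['grass', 'we'] (min_width=8, slack=2)
Line 7: ['who'] (min_width=3, slack=7)
Line 8: ['evening'] (min_width=7, slack=3)
Line 9: ['butter', 'is'] (min_width=9, slack=1)
Line 10: ['open', 'slow'] (min_width=9, slack=1)
Line 11: ['triangle'] (min_width=8, slack=2)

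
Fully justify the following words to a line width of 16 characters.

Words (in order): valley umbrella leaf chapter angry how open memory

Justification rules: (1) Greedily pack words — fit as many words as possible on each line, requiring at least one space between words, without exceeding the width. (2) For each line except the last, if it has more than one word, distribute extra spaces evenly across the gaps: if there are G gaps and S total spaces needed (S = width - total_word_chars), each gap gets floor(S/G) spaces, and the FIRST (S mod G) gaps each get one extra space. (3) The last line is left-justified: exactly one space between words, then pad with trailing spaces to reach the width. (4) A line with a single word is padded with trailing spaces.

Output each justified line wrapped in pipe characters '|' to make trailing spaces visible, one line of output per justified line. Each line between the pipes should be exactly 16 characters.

Line 1: ['valley', 'umbrella'] (min_width=15, slack=1)
Line 2: ['leaf', 'chapter'] (min_width=12, slack=4)
Line 3: ['angry', 'how', 'open'] (min_width=14, slack=2)
Line 4: ['memory'] (min_width=6, slack=10)

Answer: |valley  umbrella|
|leaf     chapter|
|angry  how  open|
|memory          |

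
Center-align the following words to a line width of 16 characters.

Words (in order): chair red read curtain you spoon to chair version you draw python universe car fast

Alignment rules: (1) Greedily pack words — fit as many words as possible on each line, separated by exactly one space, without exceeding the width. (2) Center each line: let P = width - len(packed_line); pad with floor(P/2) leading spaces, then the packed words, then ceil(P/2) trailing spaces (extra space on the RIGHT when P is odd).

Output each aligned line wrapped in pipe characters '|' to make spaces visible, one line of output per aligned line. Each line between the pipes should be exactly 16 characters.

Line 1: ['chair', 'red', 'read'] (min_width=14, slack=2)
Line 2: ['curtain', 'you'] (min_width=11, slack=5)
Line 3: ['spoon', 'to', 'chair'] (min_width=14, slack=2)
Line 4: ['version', 'you', 'draw'] (min_width=16, slack=0)
Line 5: ['python', 'universe'] (min_width=15, slack=1)
Line 6: ['car', 'fast'] (min_width=8, slack=8)

Answer: | chair red read |
|  curtain you   |
| spoon to chair |
|version you draw|
|python universe |
|    car fast    |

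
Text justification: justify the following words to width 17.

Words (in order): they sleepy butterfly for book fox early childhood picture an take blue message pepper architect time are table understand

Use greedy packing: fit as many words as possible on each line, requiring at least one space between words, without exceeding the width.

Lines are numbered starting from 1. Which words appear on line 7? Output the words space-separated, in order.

Line 1: ['they', 'sleepy'] (min_width=11, slack=6)
Line 2: ['butterfly', 'for'] (min_width=13, slack=4)
Line 3: ['book', 'fox', 'early'] (min_width=14, slack=3)
Line 4: ['childhood', 'picture'] (min_width=17, slack=0)
Line 5: ['an', 'take', 'blue'] (min_width=12, slack=5)
Line 6: ['message', 'pepper'] (min_width=14, slack=3)
Line 7: ['architect', 'time'] (min_width=14, slack=3)
Line 8: ['are', 'table'] (min_width=9, slack=8)
Line 9: ['understand'] (min_width=10, slack=7)

Answer: architect time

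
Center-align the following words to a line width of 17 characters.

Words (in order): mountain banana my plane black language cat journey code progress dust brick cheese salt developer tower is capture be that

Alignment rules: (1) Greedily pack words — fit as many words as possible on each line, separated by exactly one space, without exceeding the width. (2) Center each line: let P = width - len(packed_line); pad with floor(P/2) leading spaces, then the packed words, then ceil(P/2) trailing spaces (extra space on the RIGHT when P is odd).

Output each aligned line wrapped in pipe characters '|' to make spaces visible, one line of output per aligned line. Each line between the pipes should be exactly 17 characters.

Line 1: ['mountain', 'banana'] (min_width=15, slack=2)
Line 2: ['my', 'plane', 'black'] (min_width=14, slack=3)
Line 3: ['language', 'cat'] (min_width=12, slack=5)
Line 4: ['journey', 'code'] (min_width=12, slack=5)
Line 5: ['progress', 'dust'] (min_width=13, slack=4)
Line 6: ['brick', 'cheese', 'salt'] (min_width=17, slack=0)
Line 7: ['developer', 'tower'] (min_width=15, slack=2)
Line 8: ['is', 'capture', 'be'] (min_width=13, slack=4)
Line 9: ['that'] (min_width=4, slack=13)

Answer: | mountain banana |
| my plane black  |
|  language cat   |
|  journey code   |
|  progress dust  |
|brick cheese salt|
| developer tower |
|  is capture be  |
|      that       |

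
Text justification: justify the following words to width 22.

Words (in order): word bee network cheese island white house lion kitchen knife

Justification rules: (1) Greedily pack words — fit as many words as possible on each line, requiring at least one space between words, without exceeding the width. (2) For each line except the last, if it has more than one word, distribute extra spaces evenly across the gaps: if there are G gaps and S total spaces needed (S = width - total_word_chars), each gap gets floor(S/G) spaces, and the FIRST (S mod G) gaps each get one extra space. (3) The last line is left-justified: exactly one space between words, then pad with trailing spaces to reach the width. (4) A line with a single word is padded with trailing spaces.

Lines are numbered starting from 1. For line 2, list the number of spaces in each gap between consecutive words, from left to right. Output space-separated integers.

Line 1: ['word', 'bee', 'network'] (min_width=16, slack=6)
Line 2: ['cheese', 'island', 'white'] (min_width=19, slack=3)
Line 3: ['house', 'lion', 'kitchen'] (min_width=18, slack=4)
Line 4: ['knife'] (min_width=5, slack=17)

Answer: 3 2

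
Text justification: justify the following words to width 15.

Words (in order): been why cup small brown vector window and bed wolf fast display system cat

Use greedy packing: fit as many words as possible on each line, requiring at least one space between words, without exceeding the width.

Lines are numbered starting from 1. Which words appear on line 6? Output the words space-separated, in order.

Answer: system cat

Derivation:
Line 1: ['been', 'why', 'cup'] (min_width=12, slack=3)
Line 2: ['small', 'brown'] (min_width=11, slack=4)
Line 3: ['vector', 'window'] (min_width=13, slack=2)
Line 4: ['and', 'bed', 'wolf'] (min_width=12, slack=3)
Line 5: ['fast', 'display'] (min_width=12, slack=3)
Line 6: ['system', 'cat'] (min_width=10, slack=5)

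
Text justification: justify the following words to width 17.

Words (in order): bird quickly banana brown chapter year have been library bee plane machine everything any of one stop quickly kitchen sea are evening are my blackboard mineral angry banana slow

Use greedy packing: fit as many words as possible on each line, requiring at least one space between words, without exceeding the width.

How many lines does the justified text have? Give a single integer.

Answer: 12

Derivation:
Line 1: ['bird', 'quickly'] (min_width=12, slack=5)
Line 2: ['banana', 'brown'] (min_width=12, slack=5)
Line 3: ['chapter', 'year', 'have'] (min_width=17, slack=0)
Line 4: ['been', 'library', 'bee'] (min_width=16, slack=1)
Line 5: ['plane', 'machine'] (min_width=13, slack=4)
Line 6: ['everything', 'any', 'of'] (min_width=17, slack=0)
Line 7: ['one', 'stop', 'quickly'] (min_width=16, slack=1)
Line 8: ['kitchen', 'sea', 'are'] (min_width=15, slack=2)
Line 9: ['evening', 'are', 'my'] (min_width=14, slack=3)
Line 10: ['blackboard'] (min_width=10, slack=7)
Line 11: ['mineral', 'angry'] (min_width=13, slack=4)
Line 12: ['banana', 'slow'] (min_width=11, slack=6)
Total lines: 12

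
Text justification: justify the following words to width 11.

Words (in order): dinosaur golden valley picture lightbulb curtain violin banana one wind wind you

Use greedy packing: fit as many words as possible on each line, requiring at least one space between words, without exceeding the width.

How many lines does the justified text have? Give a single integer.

Line 1: ['dinosaur'] (min_width=8, slack=3)
Line 2: ['golden'] (min_width=6, slack=5)
Line 3: ['valley'] (min_width=6, slack=5)
Line 4: ['picture'] (min_width=7, slack=4)
Line 5: ['lightbulb'] (min_width=9, slack=2)
Line 6: ['curtain'] (min_width=7, slack=4)
Line 7: ['violin'] (min_width=6, slack=5)
Line 8: ['banana', 'one'] (min_width=10, slack=1)
Line 9: ['wind', 'wind'] (min_width=9, slack=2)
Line 10: ['you'] (min_width=3, slack=8)
Total lines: 10

Answer: 10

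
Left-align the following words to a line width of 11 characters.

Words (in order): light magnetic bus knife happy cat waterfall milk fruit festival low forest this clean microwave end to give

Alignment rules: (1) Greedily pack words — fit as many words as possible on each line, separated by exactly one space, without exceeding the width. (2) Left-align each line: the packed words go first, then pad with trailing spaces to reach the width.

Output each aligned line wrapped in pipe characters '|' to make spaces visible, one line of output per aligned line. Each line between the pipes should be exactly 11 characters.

Line 1: ['light'] (min_width=5, slack=6)
Line 2: ['magnetic'] (min_width=8, slack=3)
Line 3: ['bus', 'knife'] (min_width=9, slack=2)
Line 4: ['happy', 'cat'] (min_width=9, slack=2)
Line 5: ['waterfall'] (min_width=9, slack=2)
Line 6: ['milk', 'fruit'] (min_width=10, slack=1)
Line 7: ['festival'] (min_width=8, slack=3)
Line 8: ['low', 'forest'] (min_width=10, slack=1)
Line 9: ['this', 'clean'] (min_width=10, slack=1)
Line 10: ['microwave'] (min_width=9, slack=2)
Line 11: ['end', 'to', 'give'] (min_width=11, slack=0)

Answer: |light      |
|magnetic   |
|bus knife  |
|happy cat  |
|waterfall  |
|milk fruit |
|festival   |
|low forest |
|this clean |
|microwave  |
|end to give|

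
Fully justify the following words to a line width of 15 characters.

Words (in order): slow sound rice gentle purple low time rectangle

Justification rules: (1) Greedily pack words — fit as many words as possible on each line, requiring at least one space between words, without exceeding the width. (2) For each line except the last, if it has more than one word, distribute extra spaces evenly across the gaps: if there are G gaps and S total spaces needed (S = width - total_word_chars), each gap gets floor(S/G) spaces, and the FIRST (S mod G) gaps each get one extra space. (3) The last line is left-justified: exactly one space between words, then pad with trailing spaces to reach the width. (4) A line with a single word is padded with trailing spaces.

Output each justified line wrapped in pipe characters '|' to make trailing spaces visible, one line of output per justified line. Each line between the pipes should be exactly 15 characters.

Line 1: ['slow', 'sound', 'rice'] (min_width=15, slack=0)
Line 2: ['gentle', 'purple'] (min_width=13, slack=2)
Line 3: ['low', 'time'] (min_width=8, slack=7)
Line 4: ['rectangle'] (min_width=9, slack=6)

Answer: |slow sound rice|
|gentle   purple|
|low        time|
|rectangle      |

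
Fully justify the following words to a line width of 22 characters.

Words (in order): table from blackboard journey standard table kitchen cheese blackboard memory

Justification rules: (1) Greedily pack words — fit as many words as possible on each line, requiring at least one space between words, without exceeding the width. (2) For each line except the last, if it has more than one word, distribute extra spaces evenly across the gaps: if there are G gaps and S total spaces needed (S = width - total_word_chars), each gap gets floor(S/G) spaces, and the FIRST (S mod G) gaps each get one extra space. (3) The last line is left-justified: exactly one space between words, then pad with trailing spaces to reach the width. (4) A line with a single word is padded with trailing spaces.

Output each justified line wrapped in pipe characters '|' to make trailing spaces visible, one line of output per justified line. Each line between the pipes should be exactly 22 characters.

Line 1: ['table', 'from', 'blackboard'] (min_width=21, slack=1)
Line 2: ['journey', 'standard', 'table'] (min_width=22, slack=0)
Line 3: ['kitchen', 'cheese'] (min_width=14, slack=8)
Line 4: ['blackboard', 'memory'] (min_width=17, slack=5)

Answer: |table  from blackboard|
|journey standard table|
|kitchen         cheese|
|blackboard memory     |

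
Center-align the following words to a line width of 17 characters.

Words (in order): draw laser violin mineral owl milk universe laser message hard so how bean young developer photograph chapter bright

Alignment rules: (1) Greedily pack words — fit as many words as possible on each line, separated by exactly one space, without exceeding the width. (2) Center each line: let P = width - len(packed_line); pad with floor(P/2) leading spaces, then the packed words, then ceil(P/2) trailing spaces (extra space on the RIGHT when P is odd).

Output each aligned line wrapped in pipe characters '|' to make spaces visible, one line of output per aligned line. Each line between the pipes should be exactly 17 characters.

Line 1: ['draw', 'laser', 'violin'] (min_width=17, slack=0)
Line 2: ['mineral', 'owl', 'milk'] (min_width=16, slack=1)
Line 3: ['universe', 'laser'] (min_width=14, slack=3)
Line 4: ['message', 'hard', 'so'] (min_width=15, slack=2)
Line 5: ['how', 'bean', 'young'] (min_width=14, slack=3)
Line 6: ['developer'] (min_width=9, slack=8)
Line 7: ['photograph'] (min_width=10, slack=7)
Line 8: ['chapter', 'bright'] (min_width=14, slack=3)

Answer: |draw laser violin|
|mineral owl milk |
| universe laser  |
| message hard so |
| how bean young  |
|    developer    |
|   photograph    |
| chapter bright  |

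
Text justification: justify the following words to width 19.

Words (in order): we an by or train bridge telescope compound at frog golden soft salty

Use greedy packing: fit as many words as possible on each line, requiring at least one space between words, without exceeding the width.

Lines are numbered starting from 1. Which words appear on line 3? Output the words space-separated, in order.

Line 1: ['we', 'an', 'by', 'or', 'train'] (min_width=17, slack=2)
Line 2: ['bridge', 'telescope'] (min_width=16, slack=3)
Line 3: ['compound', 'at', 'frog'] (min_width=16, slack=3)
Line 4: ['golden', 'soft', 'salty'] (min_width=17, slack=2)

Answer: compound at frog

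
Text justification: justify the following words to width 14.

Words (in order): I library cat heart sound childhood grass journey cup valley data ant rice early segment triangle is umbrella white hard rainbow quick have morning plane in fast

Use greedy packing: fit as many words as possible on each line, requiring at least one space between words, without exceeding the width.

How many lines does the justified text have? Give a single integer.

Line 1: ['I', 'library', 'cat'] (min_width=13, slack=1)
Line 2: ['heart', 'sound'] (min_width=11, slack=3)
Line 3: ['childhood'] (min_width=9, slack=5)
Line 4: ['grass', 'journey'] (min_width=13, slack=1)
Line 5: ['cup', 'valley'] (min_width=10, slack=4)
Line 6: ['data', 'ant', 'rice'] (min_width=13, slack=1)
Line 7: ['early', 'segment'] (min_width=13, slack=1)
Line 8: ['triangle', 'is'] (min_width=11, slack=3)
Line 9: ['umbrella', 'white'] (min_width=14, slack=0)
Line 10: ['hard', 'rainbow'] (min_width=12, slack=2)
Line 11: ['quick', 'have'] (min_width=10, slack=4)
Line 12: ['morning', 'plane'] (min_width=13, slack=1)
Line 13: ['in', 'fast'] (min_width=7, slack=7)
Total lines: 13

Answer: 13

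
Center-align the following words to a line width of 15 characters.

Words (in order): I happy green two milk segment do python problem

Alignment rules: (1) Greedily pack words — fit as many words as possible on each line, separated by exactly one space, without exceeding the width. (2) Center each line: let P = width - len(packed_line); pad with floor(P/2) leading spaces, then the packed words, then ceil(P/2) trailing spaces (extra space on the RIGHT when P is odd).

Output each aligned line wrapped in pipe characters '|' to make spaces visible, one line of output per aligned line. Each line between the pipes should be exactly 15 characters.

Answer: | I happy green |
|   two milk    |
|  segment do   |
|python problem |

Derivation:
Line 1: ['I', 'happy', 'green'] (min_width=13, slack=2)
Line 2: ['two', 'milk'] (min_width=8, slack=7)
Line 3: ['segment', 'do'] (min_width=10, slack=5)
Line 4: ['python', 'problem'] (min_width=14, slack=1)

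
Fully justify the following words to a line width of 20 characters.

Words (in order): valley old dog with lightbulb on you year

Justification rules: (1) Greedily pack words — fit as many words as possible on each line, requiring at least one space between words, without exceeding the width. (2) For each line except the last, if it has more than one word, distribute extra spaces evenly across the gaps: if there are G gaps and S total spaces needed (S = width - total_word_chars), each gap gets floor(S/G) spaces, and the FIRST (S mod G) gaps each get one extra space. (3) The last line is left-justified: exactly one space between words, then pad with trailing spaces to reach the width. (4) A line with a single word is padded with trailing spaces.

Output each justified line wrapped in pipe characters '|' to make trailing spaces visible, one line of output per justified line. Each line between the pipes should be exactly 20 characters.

Line 1: ['valley', 'old', 'dog', 'with'] (min_width=19, slack=1)
Line 2: ['lightbulb', 'on', 'you'] (min_width=16, slack=4)
Line 3: ['year'] (min_width=4, slack=16)

Answer: |valley  old dog with|
|lightbulb   on   you|
|year                |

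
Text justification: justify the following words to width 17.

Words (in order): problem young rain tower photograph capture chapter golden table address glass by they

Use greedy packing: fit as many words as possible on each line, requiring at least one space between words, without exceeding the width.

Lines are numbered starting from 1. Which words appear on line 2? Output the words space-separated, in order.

Answer: rain tower

Derivation:
Line 1: ['problem', 'young'] (min_width=13, slack=4)
Line 2: ['rain', 'tower'] (min_width=10, slack=7)
Line 3: ['photograph'] (min_width=10, slack=7)
Line 4: ['capture', 'chapter'] (min_width=15, slack=2)
Line 5: ['golden', 'table'] (min_width=12, slack=5)
Line 6: ['address', 'glass', 'by'] (min_width=16, slack=1)
Line 7: ['they'] (min_width=4, slack=13)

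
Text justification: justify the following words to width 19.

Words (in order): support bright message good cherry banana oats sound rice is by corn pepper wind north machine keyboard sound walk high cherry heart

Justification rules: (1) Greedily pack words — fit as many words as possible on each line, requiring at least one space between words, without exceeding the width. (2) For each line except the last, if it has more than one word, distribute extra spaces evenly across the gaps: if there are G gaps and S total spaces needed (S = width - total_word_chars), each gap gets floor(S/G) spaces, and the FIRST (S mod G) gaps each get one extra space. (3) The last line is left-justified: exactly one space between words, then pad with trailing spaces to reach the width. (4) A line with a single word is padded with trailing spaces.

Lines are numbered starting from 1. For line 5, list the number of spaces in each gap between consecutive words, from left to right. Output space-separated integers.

Line 1: ['support', 'bright'] (min_width=14, slack=5)
Line 2: ['message', 'good', 'cherry'] (min_width=19, slack=0)
Line 3: ['banana', 'oats', 'sound'] (min_width=17, slack=2)
Line 4: ['rice', 'is', 'by', 'corn'] (min_width=15, slack=4)
Line 5: ['pepper', 'wind', 'north'] (min_width=17, slack=2)
Line 6: ['machine', 'keyboard'] (min_width=16, slack=3)
Line 7: ['sound', 'walk', 'high'] (min_width=15, slack=4)
Line 8: ['cherry', 'heart'] (min_width=12, slack=7)

Answer: 2 2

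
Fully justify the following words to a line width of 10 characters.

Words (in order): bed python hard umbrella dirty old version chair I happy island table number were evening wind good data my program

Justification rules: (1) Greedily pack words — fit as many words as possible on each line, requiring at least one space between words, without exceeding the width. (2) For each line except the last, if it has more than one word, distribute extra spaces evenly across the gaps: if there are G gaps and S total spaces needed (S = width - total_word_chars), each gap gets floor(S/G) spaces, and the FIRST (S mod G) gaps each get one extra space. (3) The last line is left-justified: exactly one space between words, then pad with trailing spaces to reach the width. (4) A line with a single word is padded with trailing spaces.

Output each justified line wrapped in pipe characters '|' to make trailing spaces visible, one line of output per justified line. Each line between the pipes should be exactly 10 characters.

Line 1: ['bed', 'python'] (min_width=10, slack=0)
Line 2: ['hard'] (min_width=4, slack=6)
Line 3: ['umbrella'] (min_width=8, slack=2)
Line 4: ['dirty', 'old'] (min_width=9, slack=1)
Line 5: ['version'] (min_width=7, slack=3)
Line 6: ['chair', 'I'] (min_width=7, slack=3)
Line 7: ['happy'] (min_width=5, slack=5)
Line 8: ['island'] (min_width=6, slack=4)
Line 9: ['table'] (min_width=5, slack=5)
Line 10: ['number'] (min_width=6, slack=4)
Line 11: ['were'] (min_width=4, slack=6)
Line 12: ['evening'] (min_width=7, slack=3)
Line 13: ['wind', 'good'] (min_width=9, slack=1)
Line 14: ['data', 'my'] (min_width=7, slack=3)
Line 15: ['program'] (min_width=7, slack=3)

Answer: |bed python|
|hard      |
|umbrella  |
|dirty  old|
|version   |
|chair    I|
|happy     |
|island    |
|table     |
|number    |
|were      |
|evening   |
|wind  good|
|data    my|
|program   |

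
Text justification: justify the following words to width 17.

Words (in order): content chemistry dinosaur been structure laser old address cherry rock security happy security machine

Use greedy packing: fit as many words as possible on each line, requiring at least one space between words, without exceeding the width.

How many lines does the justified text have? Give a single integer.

Answer: 7

Derivation:
Line 1: ['content', 'chemistry'] (min_width=17, slack=0)
Line 2: ['dinosaur', 'been'] (min_width=13, slack=4)
Line 3: ['structure', 'laser'] (min_width=15, slack=2)
Line 4: ['old', 'address'] (min_width=11, slack=6)
Line 5: ['cherry', 'rock'] (min_width=11, slack=6)
Line 6: ['security', 'happy'] (min_width=14, slack=3)
Line 7: ['security', 'machine'] (min_width=16, slack=1)
Total lines: 7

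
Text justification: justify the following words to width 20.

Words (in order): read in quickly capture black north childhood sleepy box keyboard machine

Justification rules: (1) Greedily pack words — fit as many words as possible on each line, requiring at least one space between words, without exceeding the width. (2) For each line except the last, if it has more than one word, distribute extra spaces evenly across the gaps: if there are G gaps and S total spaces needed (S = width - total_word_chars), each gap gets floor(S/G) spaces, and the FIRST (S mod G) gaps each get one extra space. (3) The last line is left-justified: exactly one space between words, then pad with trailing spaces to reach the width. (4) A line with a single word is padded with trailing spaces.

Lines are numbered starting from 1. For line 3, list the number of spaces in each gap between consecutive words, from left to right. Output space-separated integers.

Answer: 1 1

Derivation:
Line 1: ['read', 'in', 'quickly'] (min_width=15, slack=5)
Line 2: ['capture', 'black', 'north'] (min_width=19, slack=1)
Line 3: ['childhood', 'sleepy', 'box'] (min_width=20, slack=0)
Line 4: ['keyboard', 'machine'] (min_width=16, slack=4)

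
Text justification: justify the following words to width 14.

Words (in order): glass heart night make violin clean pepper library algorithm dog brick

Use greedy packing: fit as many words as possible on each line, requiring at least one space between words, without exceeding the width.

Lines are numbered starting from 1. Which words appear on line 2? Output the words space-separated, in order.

Line 1: ['glass', 'heart'] (min_width=11, slack=3)
Line 2: ['night', 'make'] (min_width=10, slack=4)
Line 3: ['violin', 'clean'] (min_width=12, slack=2)
Line 4: ['pepper', 'library'] (min_width=14, slack=0)
Line 5: ['algorithm', 'dog'] (min_width=13, slack=1)
Line 6: ['brick'] (min_width=5, slack=9)

Answer: night make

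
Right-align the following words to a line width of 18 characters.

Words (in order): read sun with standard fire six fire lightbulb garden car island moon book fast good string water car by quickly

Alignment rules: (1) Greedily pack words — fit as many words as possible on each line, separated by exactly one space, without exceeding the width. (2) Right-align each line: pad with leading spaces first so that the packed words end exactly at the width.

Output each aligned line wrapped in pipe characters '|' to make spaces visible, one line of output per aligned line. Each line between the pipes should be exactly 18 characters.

Answer: |     read sun with|
| standard fire six|
|    fire lightbulb|
| garden car island|
|    moon book fast|
| good string water|
|    car by quickly|

Derivation:
Line 1: ['read', 'sun', 'with'] (min_width=13, slack=5)
Line 2: ['standard', 'fire', 'six'] (min_width=17, slack=1)
Line 3: ['fire', 'lightbulb'] (min_width=14, slack=4)
Line 4: ['garden', 'car', 'island'] (min_width=17, slack=1)
Line 5: ['moon', 'book', 'fast'] (min_width=14, slack=4)
Line 6: ['good', 'string', 'water'] (min_width=17, slack=1)
Line 7: ['car', 'by', 'quickly'] (min_width=14, slack=4)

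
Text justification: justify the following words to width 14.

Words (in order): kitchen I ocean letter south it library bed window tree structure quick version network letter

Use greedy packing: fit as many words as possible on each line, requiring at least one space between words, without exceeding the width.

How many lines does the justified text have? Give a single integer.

Line 1: ['kitchen', 'I'] (min_width=9, slack=5)
Line 2: ['ocean', 'letter'] (min_width=12, slack=2)
Line 3: ['south', 'it'] (min_width=8, slack=6)
Line 4: ['library', 'bed'] (min_width=11, slack=3)
Line 5: ['window', 'tree'] (min_width=11, slack=3)
Line 6: ['structure'] (min_width=9, slack=5)
Line 7: ['quick', 'version'] (min_width=13, slack=1)
Line 8: ['network', 'letter'] (min_width=14, slack=0)
Total lines: 8

Answer: 8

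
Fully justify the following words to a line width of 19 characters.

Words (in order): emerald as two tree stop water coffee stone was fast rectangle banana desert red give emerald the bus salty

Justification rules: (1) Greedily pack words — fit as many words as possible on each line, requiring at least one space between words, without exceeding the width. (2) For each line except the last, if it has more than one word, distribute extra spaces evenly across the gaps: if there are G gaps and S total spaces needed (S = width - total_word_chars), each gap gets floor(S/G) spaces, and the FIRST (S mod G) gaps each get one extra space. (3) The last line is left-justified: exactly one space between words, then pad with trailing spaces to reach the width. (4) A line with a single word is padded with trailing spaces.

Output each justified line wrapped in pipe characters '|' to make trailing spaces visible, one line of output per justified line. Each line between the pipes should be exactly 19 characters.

Answer: |emerald as two tree|
|stop  water  coffee|
|stone    was   fast|
|rectangle    banana|
|desert   red   give|
|emerald   the   bus|
|salty              |

Derivation:
Line 1: ['emerald', 'as', 'two', 'tree'] (min_width=19, slack=0)
Line 2: ['stop', 'water', 'coffee'] (min_width=17, slack=2)
Line 3: ['stone', 'was', 'fast'] (min_width=14, slack=5)
Line 4: ['rectangle', 'banana'] (min_width=16, slack=3)
Line 5: ['desert', 'red', 'give'] (min_width=15, slack=4)
Line 6: ['emerald', 'the', 'bus'] (min_width=15, slack=4)
Line 7: ['salty'] (min_width=5, slack=14)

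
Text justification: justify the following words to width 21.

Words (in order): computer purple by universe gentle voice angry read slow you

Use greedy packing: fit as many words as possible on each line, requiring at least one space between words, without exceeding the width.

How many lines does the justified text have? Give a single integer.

Answer: 3

Derivation:
Line 1: ['computer', 'purple', 'by'] (min_width=18, slack=3)
Line 2: ['universe', 'gentle', 'voice'] (min_width=21, slack=0)
Line 3: ['angry', 'read', 'slow', 'you'] (min_width=19, slack=2)
Total lines: 3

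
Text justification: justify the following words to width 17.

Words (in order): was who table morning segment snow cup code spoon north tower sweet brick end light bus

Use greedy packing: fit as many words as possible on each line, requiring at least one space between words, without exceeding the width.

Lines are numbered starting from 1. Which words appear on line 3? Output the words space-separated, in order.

Answer: snow cup code

Derivation:
Line 1: ['was', 'who', 'table'] (min_width=13, slack=4)
Line 2: ['morning', 'segment'] (min_width=15, slack=2)
Line 3: ['snow', 'cup', 'code'] (min_width=13, slack=4)
Line 4: ['spoon', 'north', 'tower'] (min_width=17, slack=0)
Line 5: ['sweet', 'brick', 'end'] (min_width=15, slack=2)
Line 6: ['light', 'bus'] (min_width=9, slack=8)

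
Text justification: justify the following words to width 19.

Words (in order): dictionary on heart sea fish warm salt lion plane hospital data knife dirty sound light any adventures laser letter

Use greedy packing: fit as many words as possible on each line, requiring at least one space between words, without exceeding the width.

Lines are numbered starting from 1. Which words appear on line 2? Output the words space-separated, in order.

Line 1: ['dictionary', 'on', 'heart'] (min_width=19, slack=0)
Line 2: ['sea', 'fish', 'warm', 'salt'] (min_width=18, slack=1)
Line 3: ['lion', 'plane', 'hospital'] (min_width=19, slack=0)
Line 4: ['data', 'knife', 'dirty'] (min_width=16, slack=3)
Line 5: ['sound', 'light', 'any'] (min_width=15, slack=4)
Line 6: ['adventures', 'laser'] (min_width=16, slack=3)
Line 7: ['letter'] (min_width=6, slack=13)

Answer: sea fish warm salt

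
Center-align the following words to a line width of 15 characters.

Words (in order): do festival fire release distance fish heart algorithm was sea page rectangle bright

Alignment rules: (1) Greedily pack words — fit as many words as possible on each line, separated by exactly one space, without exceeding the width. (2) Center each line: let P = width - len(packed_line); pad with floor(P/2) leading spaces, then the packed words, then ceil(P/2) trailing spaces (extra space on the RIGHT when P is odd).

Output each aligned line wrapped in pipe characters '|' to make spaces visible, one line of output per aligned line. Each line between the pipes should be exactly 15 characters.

Line 1: ['do', 'festival'] (min_width=11, slack=4)
Line 2: ['fire', 'release'] (min_width=12, slack=3)
Line 3: ['distance', 'fish'] (min_width=13, slack=2)
Line 4: ['heart', 'algorithm'] (min_width=15, slack=0)
Line 5: ['was', 'sea', 'page'] (min_width=12, slack=3)
Line 6: ['rectangle'] (min_width=9, slack=6)
Line 7: ['bright'] (min_width=6, slack=9)

Answer: |  do festival  |
| fire release  |
| distance fish |
|heart algorithm|
| was sea page  |
|   rectangle   |
|    bright     |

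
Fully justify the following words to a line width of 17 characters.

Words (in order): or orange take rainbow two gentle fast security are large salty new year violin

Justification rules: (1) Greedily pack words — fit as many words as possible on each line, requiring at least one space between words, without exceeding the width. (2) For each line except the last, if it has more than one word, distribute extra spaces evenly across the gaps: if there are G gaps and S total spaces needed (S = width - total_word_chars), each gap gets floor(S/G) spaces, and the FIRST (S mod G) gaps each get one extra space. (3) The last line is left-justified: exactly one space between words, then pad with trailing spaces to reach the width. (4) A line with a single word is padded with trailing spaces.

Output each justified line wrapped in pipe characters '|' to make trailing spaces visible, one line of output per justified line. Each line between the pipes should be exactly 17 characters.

Line 1: ['or', 'orange', 'take'] (min_width=14, slack=3)
Line 2: ['rainbow', 'two'] (min_width=11, slack=6)
Line 3: ['gentle', 'fast'] (min_width=11, slack=6)
Line 4: ['security', 'are'] (min_width=12, slack=5)
Line 5: ['large', 'salty', 'new'] (min_width=15, slack=2)
Line 6: ['year', 'violin'] (min_width=11, slack=6)

Answer: |or   orange  take|
|rainbow       two|
|gentle       fast|
|security      are|
|large  salty  new|
|year violin      |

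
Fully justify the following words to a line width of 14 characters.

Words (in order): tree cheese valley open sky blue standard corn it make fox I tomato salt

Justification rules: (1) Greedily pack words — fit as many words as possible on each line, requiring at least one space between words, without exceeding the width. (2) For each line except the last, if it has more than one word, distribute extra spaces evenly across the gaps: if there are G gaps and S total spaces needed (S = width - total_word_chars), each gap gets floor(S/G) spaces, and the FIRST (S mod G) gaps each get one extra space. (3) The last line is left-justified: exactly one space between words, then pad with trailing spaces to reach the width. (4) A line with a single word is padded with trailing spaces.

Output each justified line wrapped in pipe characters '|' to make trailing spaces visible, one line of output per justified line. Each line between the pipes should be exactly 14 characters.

Line 1: ['tree', 'cheese'] (min_width=11, slack=3)
Line 2: ['valley', 'open'] (min_width=11, slack=3)
Line 3: ['sky', 'blue'] (min_width=8, slack=6)
Line 4: ['standard', 'corn'] (min_width=13, slack=1)
Line 5: ['it', 'make', 'fox', 'I'] (min_width=13, slack=1)
Line 6: ['tomato', 'salt'] (min_width=11, slack=3)

Answer: |tree    cheese|
|valley    open|
|sky       blue|
|standard  corn|
|it  make fox I|
|tomato salt   |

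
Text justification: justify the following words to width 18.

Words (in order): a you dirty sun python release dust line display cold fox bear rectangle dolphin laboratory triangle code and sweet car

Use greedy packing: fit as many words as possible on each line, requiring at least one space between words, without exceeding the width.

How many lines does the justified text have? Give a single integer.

Line 1: ['a', 'you', 'dirty', 'sun'] (min_width=15, slack=3)
Line 2: ['python', 'release'] (min_width=14, slack=4)
Line 3: ['dust', 'line', 'display'] (min_width=17, slack=1)
Line 4: ['cold', 'fox', 'bear'] (min_width=13, slack=5)
Line 5: ['rectangle', 'dolphin'] (min_width=17, slack=1)
Line 6: ['laboratory'] (min_width=10, slack=8)
Line 7: ['triangle', 'code', 'and'] (min_width=17, slack=1)
Line 8: ['sweet', 'car'] (min_width=9, slack=9)
Total lines: 8

Answer: 8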